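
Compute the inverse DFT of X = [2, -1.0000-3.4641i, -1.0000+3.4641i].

x[n] = (1/3) Σ(k=0 to 2) X[k] · e^(2πikn/3)

Computing each x[n]:
x[0] = 0
x[1] = 3
x[2] = -1

x = [0, 3, -1]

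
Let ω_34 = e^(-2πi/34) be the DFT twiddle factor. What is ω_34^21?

ω_34^21 = e^(-2πi·21/34)
= cos(-2π·21/34) + i·sin(-2π·21/34)
= cos(-42π/34) + i·sin(-42π/34)

ω_34^21 = cos(-42π/34) + i·sin(-42π/34) = -0.7390+0.6737i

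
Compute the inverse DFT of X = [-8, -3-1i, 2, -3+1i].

x[n] = (1/4) Σ(k=0 to 3) X[k] · e^(2πikn/4)

Computing each x[n]:
x[0] = -3
x[1] = -2
x[2] = 0
x[3] = -3

x = [-3, -2, 0, -3]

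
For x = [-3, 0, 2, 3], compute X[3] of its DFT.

X[3] = Σ(n=0 to 3) x[n] · ω_4^(3n) where ω_4 = e^(-2πi/4)
= (-3)·ω_4^0 + (0)·ω_4^3 + (2)·ω_4^6 + (3)·ω_4^9

X[3] = -5-3i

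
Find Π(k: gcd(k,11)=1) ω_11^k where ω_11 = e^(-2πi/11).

The primitive 11th roots of unity are ω_11^k for k coprime to 11: k ∈ {1, 2, 3, 4, 5, 6, 7, 8, 9, 10}
Their product equals the constant term of the cyclotomic polynomial Φ_11(x) up to sign.
For n ≥ 3, the product of all primitive nth roots of unity is 1. (For n=1 it is 1; for n=2 it is -1.)

1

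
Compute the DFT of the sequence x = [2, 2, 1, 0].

X[k] = Σ(n=0 to 3) x[n] · ω_4^(nk)
where ω_4 = e^(-2πi/4)

Computing each X[k]:
X[0] = 5
X[1] = 1-2i
X[2] = 1
X[3] = 1+2i

X = [5, 1-2i, 1, 1+2i]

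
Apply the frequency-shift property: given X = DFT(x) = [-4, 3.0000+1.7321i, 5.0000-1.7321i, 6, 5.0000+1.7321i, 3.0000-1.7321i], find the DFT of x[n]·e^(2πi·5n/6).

Modulation property: DFT(ω_6^(-5n)·x[n]) = X[(k-5) mod 6], so circularly shift X by 5 positions.

X[k-5] = [3.0000+1.7321i, 5.0000-1.7321i, 6, 5.0000+1.7321i, 3.0000-1.7321i, -4]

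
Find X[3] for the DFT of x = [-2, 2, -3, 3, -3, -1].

X[3] = Σ(n=0 to 5) x[n] · ω_6^(3n) where ω_6 = e^(-2πi/6)
= (-2)·ω_6^0 + (2)·ω_6^3 + (-3)·ω_6^6 + (3)·ω_6^9 + (-3)·ω_6^12 + (-1)·ω_6^15

X[3] = -12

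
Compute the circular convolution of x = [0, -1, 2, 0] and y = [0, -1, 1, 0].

(x ⊛ y)[n] = Σ(m=0 to 3) x[m] · y[(n-m) mod 4]

Computing each output sample:
(x ⊛ y)[0] = 2
(x ⊛ y)[1] = 0
(x ⊛ y)[2] = 1
(x ⊛ y)[3] = -3

x ⊛ y = [2, 0, 1, -3]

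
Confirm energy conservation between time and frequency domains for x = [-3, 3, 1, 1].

Time domain:
Σ|x[n]|² = |-3|² + |3|² + |1|² + |1|² = 20.0000

Frequency domain:
(1/4)Σ|X[k]|² = (1/4)(|2|² + |-4-2i|² + |-6|² + |-4+2i|²) = (1/4)·80.0000 = 20.0000

Both sides agree, confirming Parseval's theorem.

Σ|x[n]|² = (1/N)Σ|X[k]|² = 20.0000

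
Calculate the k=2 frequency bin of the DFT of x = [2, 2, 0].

X[2] = Σ(n=0 to 2) x[n] · ω_3^(2n) where ω_3 = e^(-2πi/3)
= (2)·ω_3^0 + (2)·ω_3^2 + (0)·ω_3^4

X[2] = 1.0000+1.7321i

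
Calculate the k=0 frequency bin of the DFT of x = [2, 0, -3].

X[0] = Σ(n=0 to 2) x[n] · ω_3^0 = Σ x[n]
= (2) + (0) + (-3)

X[0] = -1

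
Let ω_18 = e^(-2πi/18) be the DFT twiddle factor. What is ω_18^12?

ω_18^12 = e^(-2πi·12/18)
= cos(-2π·12/18) + i·sin(-2π·12/18)
= cos(-24π/18) + i·sin(-24π/18)

ω_18^12 = cos(-24π/18) + i·sin(-24π/18) = -0.5000+0.8660i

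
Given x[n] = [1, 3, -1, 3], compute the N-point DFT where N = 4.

X[k] = Σ(n=0 to 3) x[n] · ω_4^(nk)
where ω_4 = e^(-2πi/4)

Computing each X[k]:
X[0] = 6
X[1] = 2
X[2] = -6
X[3] = 2

X = [6, 2, -6, 2]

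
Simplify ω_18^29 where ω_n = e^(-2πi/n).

Since ω_18^18 = 1, powers reduce modulo 18.
29 mod 18 = 11
So ω_18^29 = ω_18^11 = e^(-2πi·11/18)

ω_18^29 = ω_18^11 = -0.7660+0.6428i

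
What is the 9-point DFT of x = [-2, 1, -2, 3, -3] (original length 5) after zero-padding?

Original 5-point DFT: [-3, -3.4271-0.8653i, -0.0729-7.1064i, -0.0729+7.1064i, -3.4271+0.8653i]
Zero-padded 9-point DFT provides frequency interpolation.

DFT_9([x, 0, ...]) = [-3, -0.2622-0.2452i, -3.7451+0.3689i, 3, -6.4927-7.1801i, -6.4927+7.1801i, 3, -3.7451-0.3689i, -0.2622+0.2452i]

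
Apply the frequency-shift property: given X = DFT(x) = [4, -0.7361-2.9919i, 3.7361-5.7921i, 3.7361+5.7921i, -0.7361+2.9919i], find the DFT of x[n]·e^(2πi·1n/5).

Modulation property: DFT(ω_5^(-1n)·x[n]) = X[(k-1) mod 5], so circularly shift X by 1 positions.

X[k-1] = [-0.7361+2.9919i, 4, -0.7361-2.9919i, 3.7361-5.7921i, 3.7361+5.7921i]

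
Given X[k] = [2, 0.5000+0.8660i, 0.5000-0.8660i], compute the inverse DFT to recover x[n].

x[n] = (1/3) Σ(k=0 to 2) X[k] · e^(2πikn/3)

Computing each x[n]:
x[0] = 1
x[1] = 0
x[2] = 1

x = [1, 0, 1]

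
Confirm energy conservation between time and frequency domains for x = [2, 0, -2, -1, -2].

Time domain:
Σ|x[n]|² = |2|² + |0|² + |-2|² + |-1|² + |-2|² = 13.0000

Frequency domain:
(1/5)Σ|X[k]|² = (1/5)(|-3|² + |3.8090-1.3143i|² + |2.6910-2.1266i|² + |2.6910+2.1266i|² + |3.8090+1.3143i|²) = (1/5)·65.0000 = 13.0000

Both sides agree, confirming Parseval's theorem.

Σ|x[n]|² = (1/N)Σ|X[k]|² = 13.0000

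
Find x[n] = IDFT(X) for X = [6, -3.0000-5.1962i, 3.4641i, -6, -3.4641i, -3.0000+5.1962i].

x[n] = (1/6) Σ(k=0 to 5) X[k] · e^(2πikn/6)

Computing each x[n]:
x[0] = -1
x[1] = 2
x[2] = 3
x[3] = 3
x[4] = -2
x[5] = 1

x = [-1, 2, 3, 3, -2, 1]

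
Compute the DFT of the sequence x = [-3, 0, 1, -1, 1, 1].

X[k] = Σ(n=0 to 5) x[n] · ω_6^(nk)
where ω_6 = e^(-2πi/6)

Computing each X[k]:
X[0] = -1
X[1] = -2.5000+0.8660i
X[2] = -5.5000+0.8660i
X[3] = -1
X[4] = -5.5000-0.8660i
X[5] = -2.5000-0.8660i

X = [-1, -2.5000+0.8660i, -5.5000+0.8660i, -1, -5.5000-0.8660i, -2.5000-0.8660i]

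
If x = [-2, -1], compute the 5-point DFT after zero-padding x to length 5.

Original 2-point DFT: [-3, -1]
Zero-padded 5-point DFT provides frequency interpolation.

DFT_5([x, 0, ...]) = [-3, -2.3090+0.9511i, -1.1910+0.5878i, -1.1910-0.5878i, -2.3090-0.9511i]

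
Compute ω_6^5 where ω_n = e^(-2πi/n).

ω_6^5 = e^(-2πi·5/6)
= cos(-2π·5/6) + i·sin(-2π·5/6)
= cos(-10π/6) + i·sin(-10π/6)

ω_6^5 = cos(-10π/6) + i·sin(-10π/6) = 0.5000+0.8660i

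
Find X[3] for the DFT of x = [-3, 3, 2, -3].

X[3] = Σ(n=0 to 3) x[n] · ω_4^(3n) where ω_4 = e^(-2πi/4)
= (-3)·ω_4^0 + (3)·ω_4^3 + (2)·ω_4^6 + (-3)·ω_4^9

X[3] = -5+6i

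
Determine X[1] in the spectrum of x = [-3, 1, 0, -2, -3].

X[1] = Σ(n=0 to 4) x[n] · ω_5^(1n) where ω_5 = e^(-2πi/5)
= (-3)·ω_5^0 + (1)·ω_5^1 + (0)·ω_5^2 + (-2)·ω_5^3 + (-3)·ω_5^4

X[1] = -2.0000-4.9798i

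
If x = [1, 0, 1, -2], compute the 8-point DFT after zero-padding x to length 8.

Original 4-point DFT: [0, -2i, 4, 2i]
Zero-padded 8-point DFT provides frequency interpolation.

DFT_8([x, 0, ...]) = [0, 2.4142+0.4142i, -2i, -0.4142+2.4142i, 4, -0.4142-2.4142i, 2i, 2.4142-0.4142i]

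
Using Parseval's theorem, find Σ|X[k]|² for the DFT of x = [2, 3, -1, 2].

Parseval: Σ|x[n]|² = (1/N)Σ|X[k]|², so Σ|X[k]|² = N·Σ|x[n]|² = 4·18.0000

Σ|X[k]|² = N·Σ|x[n]|² = 4·18.0000 = 72.0000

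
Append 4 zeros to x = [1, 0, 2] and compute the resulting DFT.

Original 3-point DFT: [3, 1.7321i, -1.7321i]
Zero-padded 7-point DFT provides frequency interpolation.

DFT_7([x, 0, ...]) = [3, 0.5550-1.9499i, -0.8019+0.8678i, 2.2470+1.5637i, 2.2470-1.5637i, -0.8019-0.8678i, 0.5550+1.9499i]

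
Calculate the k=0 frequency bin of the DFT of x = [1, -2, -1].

X[0] = Σ(n=0 to 2) x[n] · ω_3^0 = Σ x[n]
= (1) + (-2) + (-1)

X[0] = -2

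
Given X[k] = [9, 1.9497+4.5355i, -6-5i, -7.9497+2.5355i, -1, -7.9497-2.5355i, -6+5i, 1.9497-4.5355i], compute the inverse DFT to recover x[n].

x[n] = (1/8) Σ(k=0 to 7) X[k] · e^(2πikn/8)

Computing each x[n]:
x[0] = -2
x[1] = 3
x[2] = 2
x[3] = -3
x[4] = 1
x[5] = 2
x[6] = 3
x[7] = 3

x = [-2, 3, 2, -3, 1, 2, 3, 3]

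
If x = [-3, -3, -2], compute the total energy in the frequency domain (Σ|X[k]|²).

Parseval: Σ|x[n]|² = (1/N)Σ|X[k]|², so Σ|X[k]|² = N·Σ|x[n]|² = 3·22.0000

Σ|X[k]|² = N·Σ|x[n]|² = 3·22.0000 = 66.0000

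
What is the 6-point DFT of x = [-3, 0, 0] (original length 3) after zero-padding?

Original 3-point DFT: [-3, -3, -3]
Zero-padded 6-point DFT provides frequency interpolation.

DFT_6([x, 0, ...]) = [-3, -3, -3, -3, -3, -3]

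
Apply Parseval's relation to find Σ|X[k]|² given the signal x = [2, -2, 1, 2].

Parseval: Σ|x[n]|² = (1/N)Σ|X[k]|², so Σ|X[k]|² = N·Σ|x[n]|² = 4·13.0000

Σ|X[k]|² = N·Σ|x[n]|² = 4·13.0000 = 52.0000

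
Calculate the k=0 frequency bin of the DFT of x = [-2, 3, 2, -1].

X[0] = Σ(n=0 to 3) x[n] · ω_4^0 = Σ x[n]
= (-2) + (3) + (2) + (-1)

X[0] = 2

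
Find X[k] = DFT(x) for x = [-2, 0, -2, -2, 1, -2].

X[k] = Σ(n=0 to 5) x[n] · ω_6^(nk)
where ω_6 = e^(-2πi/6)

Computing each X[k]:
X[0] = -7
X[1] = -0.5000+0.8660i
X[2] = -2.5000-4.3301i
X[3] = 1
X[4] = -2.5000+4.3301i
X[5] = -0.5000-0.8660i

X = [-7, -0.5000+0.8660i, -2.5000-4.3301i, 1, -2.5000+4.3301i, -0.5000-0.8660i]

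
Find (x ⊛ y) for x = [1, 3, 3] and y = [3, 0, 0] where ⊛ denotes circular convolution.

(x ⊛ y)[n] = Σ(m=0 to 2) x[m] · y[(n-m) mod 3]

Computing each output sample:
(x ⊛ y)[0] = 3
(x ⊛ y)[1] = 9
(x ⊛ y)[2] = 9

x ⊛ y = [3, 9, 9]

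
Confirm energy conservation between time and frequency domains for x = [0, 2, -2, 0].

Time domain:
Σ|x[n]|² = |0|² + |2|² + |-2|² + |0|² = 8.0000

Frequency domain:
(1/4)Σ|X[k]|² = (1/4)(|0|² + |2-2i|² + |-4|² + |2+2i|²) = (1/4)·32.0000 = 8.0000

Both sides agree, confirming Parseval's theorem.

Σ|x[n]|² = (1/N)Σ|X[k]|² = 8.0000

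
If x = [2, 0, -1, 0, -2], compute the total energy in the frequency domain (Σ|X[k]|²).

Parseval: Σ|x[n]|² = (1/N)Σ|X[k]|², so Σ|X[k]|² = N·Σ|x[n]|² = 5·9.0000

Σ|X[k]|² = N·Σ|x[n]|² = 5·9.0000 = 45.0000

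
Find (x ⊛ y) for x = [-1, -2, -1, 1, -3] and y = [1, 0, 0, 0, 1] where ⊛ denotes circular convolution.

(x ⊛ y)[n] = Σ(m=0 to 4) x[m] · y[(n-m) mod 5]

Computing each output sample:
(x ⊛ y)[0] = -3
(x ⊛ y)[1] = -3
(x ⊛ y)[2] = 0
(x ⊛ y)[3] = -2
(x ⊛ y)[4] = -4

x ⊛ y = [-3, -3, 0, -2, -4]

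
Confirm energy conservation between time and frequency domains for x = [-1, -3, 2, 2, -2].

Time domain:
Σ|x[n]|² = |-1|² + |-3|² + |2|² + |2|² + |-2|² = 22.0000

Frequency domain:
(1/5)Σ|X[k]|² = (1/5)(|-2|² + |-5.7812+0.9511i|² + |4.2812+0.5878i|² + |4.2812-0.5878i|² + |-5.7812-0.9511i|²) = (1/5)·110.0000 = 22.0000

Both sides agree, confirming Parseval's theorem.

Σ|x[n]|² = (1/N)Σ|X[k]|² = 22.0000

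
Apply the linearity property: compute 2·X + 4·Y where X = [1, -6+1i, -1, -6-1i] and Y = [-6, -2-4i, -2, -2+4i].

By linearity: DFT(2x + 4y) = 2·DFT(x) + 4·DFT(y)
= 2·[1, -6+1i, -1, -6-1i] + 4·[-6, -2-4i, -2, -2+4i]

Computing element-wise:
Z[0] = 2·(1) + 4·(-6) = -22
Z[1] = 2·(-6+1i) + 4·(-2-4i) = -20-14i
Z[2] = 2·(-1) + 4·(-2) = -10
Z[3] = 2·(-6-1i) + 4·(-2+4i) = -20+14i

DFT(2x + 4y) = 2·X + 4·Y = [-22, -20-14i, -10, -20+14i]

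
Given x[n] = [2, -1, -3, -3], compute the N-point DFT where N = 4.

X[k] = Σ(n=0 to 3) x[n] · ω_4^(nk)
where ω_4 = e^(-2πi/4)

Computing each X[k]:
X[0] = -5
X[1] = 5-2i
X[2] = 3
X[3] = 5+2i

X = [-5, 5-2i, 3, 5+2i]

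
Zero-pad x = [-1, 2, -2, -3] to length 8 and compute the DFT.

Original 4-point DFT: [-4, 1-5i, -2, 1+5i]
Zero-padded 8-point DFT provides frequency interpolation.

DFT_8([x, 0, ...]) = [-4, 2.5355+2.7071i, 1-5i, -4.5355-1.2929i, -2, -4.5355+1.2929i, 1+5i, 2.5355-2.7071i]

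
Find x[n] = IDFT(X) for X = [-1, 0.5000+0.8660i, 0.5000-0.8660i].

x[n] = (1/3) Σ(k=0 to 2) X[k] · e^(2πikn/3)

Computing each x[n]:
x[0] = 0
x[1] = -1
x[2] = 0

x = [0, -1, 0]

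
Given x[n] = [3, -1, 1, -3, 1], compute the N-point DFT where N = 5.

X[k] = Σ(n=0 to 4) x[n] · ω_5^(nk)
where ω_5 = e^(-2πi/5)

Computing each X[k]:
X[0] = 1
X[1] = 4.6180-0.4490i
X[2] = 2.3820+4.9798i
X[3] = 2.3820-4.9798i
X[4] = 4.6180+0.4490i

X = [1, 4.6180-0.4490i, 2.3820+4.9798i, 2.3820-4.9798i, 4.6180+0.4490i]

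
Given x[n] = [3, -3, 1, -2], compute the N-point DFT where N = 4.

X[k] = Σ(n=0 to 3) x[n] · ω_4^(nk)
where ω_4 = e^(-2πi/4)

Computing each X[k]:
X[0] = -1
X[1] = 2+1i
X[2] = 9
X[3] = 2-1i

X = [-1, 2+1i, 9, 2-1i]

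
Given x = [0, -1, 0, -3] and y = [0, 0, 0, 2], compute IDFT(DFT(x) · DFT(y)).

(x ⊛ y)[n] = Σ(m=0 to 3) x[m] · y[(n-m) mod 4]

Computing each output sample:
(x ⊛ y)[0] = -2
(x ⊛ y)[1] = 0
(x ⊛ y)[2] = -6
(x ⊛ y)[3] = 0

x ⊛ y = [-2, 0, -6, 0]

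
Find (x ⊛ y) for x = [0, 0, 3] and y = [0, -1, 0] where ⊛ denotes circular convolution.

(x ⊛ y)[n] = Σ(m=0 to 2) x[m] · y[(n-m) mod 3]

Computing each output sample:
(x ⊛ y)[0] = -3
(x ⊛ y)[1] = 0
(x ⊛ y)[2] = 0

x ⊛ y = [-3, 0, 0]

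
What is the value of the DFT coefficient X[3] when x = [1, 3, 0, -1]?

X[3] = Σ(n=0 to 3) x[n] · ω_4^(3n) where ω_4 = e^(-2πi/4)
= (1)·ω_4^0 + (3)·ω_4^3 + (0)·ω_4^6 + (-1)·ω_4^9

X[3] = 1+4i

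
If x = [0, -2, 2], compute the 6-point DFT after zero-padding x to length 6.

Original 3-point DFT: [0, 3.4641i, -3.4641i]
Zero-padded 6-point DFT provides frequency interpolation.

DFT_6([x, 0, ...]) = [0, -2, 3.4641i, 4, -3.4641i, -2]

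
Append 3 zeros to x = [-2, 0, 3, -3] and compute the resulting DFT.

Original 4-point DFT: [-2, -5-3i, 4, -5+3i]
Zero-padded 7-point DFT provides frequency interpolation.

DFT_7([x, 0, ...]) = [-2, 0.0353-1.6231i, -6.5734-1.0438i, 0.5380+5.2703i, 0.5380-5.2703i, -6.5734+1.0438i, 0.0353+1.6231i]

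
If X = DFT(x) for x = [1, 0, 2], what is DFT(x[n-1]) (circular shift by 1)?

Time shift by 1: X_shifted[k] = ω_3^(1k) · X[k]
Shifted x = [2, 1, 0]

DFT(x[n-1]) = [3, 1.5000-0.8660i, 1.5000+0.8660i]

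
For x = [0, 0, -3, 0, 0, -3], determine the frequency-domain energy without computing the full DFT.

Parseval: Σ|x[n]|² = (1/N)Σ|X[k]|², so Σ|X[k]|² = N·Σ|x[n]|² = 6·18.0000

Σ|X[k]|² = N·Σ|x[n]|² = 6·18.0000 = 108.0000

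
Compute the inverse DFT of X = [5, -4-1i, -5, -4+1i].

x[n] = (1/4) Σ(k=0 to 3) X[k] · e^(2πikn/4)

Computing each x[n]:
x[0] = -2
x[1] = 3
x[2] = 2
x[3] = 2

x = [-2, 3, 2, 2]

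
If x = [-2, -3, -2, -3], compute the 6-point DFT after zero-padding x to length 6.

Original 4-point DFT: [-10, 0, 2, 0]
Zero-padded 6-point DFT provides frequency interpolation.

DFT_6([x, 0, ...]) = [-10, 0.5000+4.3301i, -2.5000+0.8660i, 2, -2.5000-0.8660i, 0.5000-4.3301i]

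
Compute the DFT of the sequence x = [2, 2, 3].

X[k] = Σ(n=0 to 2) x[n] · ω_3^(nk)
where ω_3 = e^(-2πi/3)

Computing each X[k]:
X[0] = 7
X[1] = -0.5000+0.8660i
X[2] = -0.5000-0.8660i

X = [7, -0.5000+0.8660i, -0.5000-0.8660i]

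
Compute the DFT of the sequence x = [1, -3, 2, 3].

X[k] = Σ(n=0 to 3) x[n] · ω_4^(nk)
where ω_4 = e^(-2πi/4)

Computing each X[k]:
X[0] = 3
X[1] = -1+6i
X[2] = 3
X[3] = -1-6i

X = [3, -1+6i, 3, -1-6i]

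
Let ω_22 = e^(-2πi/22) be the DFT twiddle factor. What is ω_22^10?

ω_22^10 = e^(-2πi·10/22)
= cos(-2π·10/22) + i·sin(-2π·10/22)
= cos(-20π/22) + i·sin(-20π/22)

ω_22^10 = cos(-20π/22) + i·sin(-20π/22) = -0.9595-0.2817i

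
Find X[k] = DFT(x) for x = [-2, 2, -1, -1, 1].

X[k] = Σ(n=0 to 4) x[n] · ω_5^(nk)
where ω_5 = e^(-2πi/5)

Computing each X[k]:
X[0] = -1
X[1] = 0.5451-0.9511i
X[2] = -5.0451-0.5878i
X[3] = -5.0451+0.5878i
X[4] = 0.5451+0.9511i

X = [-1, 0.5451-0.9511i, -5.0451-0.5878i, -5.0451+0.5878i, 0.5451+0.9511i]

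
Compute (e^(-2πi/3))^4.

Since ω_3^3 = 1, powers reduce modulo 3.
4 mod 3 = 1
So ω_3^4 = ω_3^1 = e^(-2πi·1/3)

ω_3^4 = ω_3^1 = -0.5000-0.8660i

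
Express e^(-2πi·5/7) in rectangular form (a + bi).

ω_7^5 = e^(-2πi·5/7)
= cos(-2π·5/7) + i·sin(-2π·5/7)
= cos(-10π/7) + i·sin(-10π/7)

ω_7^5 = cos(-10π/7) + i·sin(-10π/7) = -0.2225+0.9749i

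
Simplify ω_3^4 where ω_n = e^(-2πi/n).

Since ω_3^3 = 1, powers reduce modulo 3.
4 mod 3 = 1
So ω_3^4 = ω_3^1 = e^(-2πi·1/3)

ω_3^4 = ω_3^1 = -0.5000-0.8660i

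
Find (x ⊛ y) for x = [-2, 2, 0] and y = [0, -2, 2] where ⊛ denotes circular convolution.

(x ⊛ y)[n] = Σ(m=0 to 2) x[m] · y[(n-m) mod 3]

Computing each output sample:
(x ⊛ y)[0] = 4
(x ⊛ y)[1] = 4
(x ⊛ y)[2] = -8

x ⊛ y = [4, 4, -8]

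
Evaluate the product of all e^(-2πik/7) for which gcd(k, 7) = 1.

The primitive 7th roots of unity are ω_7^k for k coprime to 7: k ∈ {1, 2, 3, 4, 5, 6}
Their product equals the constant term of the cyclotomic polynomial Φ_7(x) up to sign.
For n ≥ 3, the product of all primitive nth roots of unity is 1. (For n=1 it is 1; for n=2 it is -1.)

1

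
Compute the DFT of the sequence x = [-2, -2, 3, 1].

X[k] = Σ(n=0 to 3) x[n] · ω_4^(nk)
where ω_4 = e^(-2πi/4)

Computing each X[k]:
X[0] = 0
X[1] = -5+3i
X[2] = 2
X[3] = -5-3i

X = [0, -5+3i, 2, -5-3i]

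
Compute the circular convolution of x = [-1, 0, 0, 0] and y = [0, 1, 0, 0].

(x ⊛ y)[n] = Σ(m=0 to 3) x[m] · y[(n-m) mod 4]

Computing each output sample:
(x ⊛ y)[0] = 0
(x ⊛ y)[1] = -1
(x ⊛ y)[2] = 0
(x ⊛ y)[3] = 0

x ⊛ y = [0, -1, 0, 0]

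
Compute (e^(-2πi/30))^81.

Since ω_30^30 = 1, powers reduce modulo 30.
81 mod 30 = 21
So ω_30^81 = ω_30^21 = e^(-2πi·21/30)

ω_30^81 = ω_30^21 = -0.3090+0.9511i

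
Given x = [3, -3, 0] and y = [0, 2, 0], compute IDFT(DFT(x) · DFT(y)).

(x ⊛ y)[n] = Σ(m=0 to 2) x[m] · y[(n-m) mod 3]

Computing each output sample:
(x ⊛ y)[0] = 0
(x ⊛ y)[1] = 6
(x ⊛ y)[2] = -6

x ⊛ y = [0, 6, -6]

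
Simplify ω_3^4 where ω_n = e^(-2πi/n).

Since ω_3^3 = 1, powers reduce modulo 3.
4 mod 3 = 1
So ω_3^4 = ω_3^1 = e^(-2πi·1/3)

ω_3^4 = ω_3^1 = -0.5000-0.8660i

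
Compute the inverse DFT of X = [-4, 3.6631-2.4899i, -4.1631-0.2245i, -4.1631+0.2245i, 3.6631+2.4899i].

x[n] = (1/5) Σ(k=0 to 4) X[k] · e^(2πikn/5)

Computing each x[n]:
x[0] = -1
x[1] = 2
x[2] = -2
x[3] = -3
x[4] = 0

x = [-1, 2, -2, -3, 0]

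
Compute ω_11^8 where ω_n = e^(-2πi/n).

ω_11^8 = e^(-2πi·8/11)
= cos(-2π·8/11) + i·sin(-2π·8/11)
= cos(-16π/11) + i·sin(-16π/11)

ω_11^8 = cos(-16π/11) + i·sin(-16π/11) = -0.1423+0.9898i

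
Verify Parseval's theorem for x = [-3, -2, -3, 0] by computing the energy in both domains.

Time domain:
Σ|x[n]|² = |-3|² + |-2|² + |-3|² + |0|² = 22.0000

Frequency domain:
(1/4)Σ|X[k]|² = (1/4)(|-8|² + |2i|² + |-4|² + |-2i|²) = (1/4)·88.0000 = 22.0000

Both sides agree, confirming Parseval's theorem.

Σ|x[n]|² = (1/N)Σ|X[k]|² = 22.0000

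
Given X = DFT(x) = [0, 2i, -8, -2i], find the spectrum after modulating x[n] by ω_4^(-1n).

Modulation property: DFT(ω_4^(-1n)·x[n]) = X[(k-1) mod 4], so circularly shift X by 1 positions.

X[k-1] = [-2i, 0, 2i, -8]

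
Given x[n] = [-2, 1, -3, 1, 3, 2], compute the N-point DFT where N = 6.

X[k] = Σ(n=0 to 5) x[n] · ω_6^(nk)
where ω_6 = e^(-2πi/6)

Computing each X[k]:
X[0] = 2
X[1] = -1.5000+6.0622i
X[2] = -2.5000-4.3301i
X[3] = -6
X[4] = -2.5000+4.3301i
X[5] = -1.5000-6.0622i

X = [2, -1.5000+6.0622i, -2.5000-4.3301i, -6, -2.5000+4.3301i, -1.5000-6.0622i]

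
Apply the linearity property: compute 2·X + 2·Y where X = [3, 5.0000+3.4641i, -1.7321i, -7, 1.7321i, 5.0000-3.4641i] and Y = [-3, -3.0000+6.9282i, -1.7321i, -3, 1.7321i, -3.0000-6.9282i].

By linearity: DFT(2x + 2y) = 2·DFT(x) + 2·DFT(y)
= 2·[3, 5.0000+3.4641i, -1.7321i, -7, 1.7321i, 5.0000-3.4641i] + 2·[-3, -3.0000+6.9282i, -1.7321i, -3, 1.7321i, -3.0000-6.9282i]

Computing element-wise:
Z[0] = 2·(3) + 2·(-3) = 0
Z[1] = 2·(5.0000+3.4641i) + 2·(-3.0000+6.9282i) = 4.0000+20.7846i
Z[2] = 2·(-1.7321i) + 2·(-1.7321i) = -6.9284i
Z[3] = 2·(-7) + 2·(-3) = -20
Z[4] = 2·(1.7321i) + 2·(1.7321i) = 6.9284i
Z[5] = 2·(5.0000-3.4641i) + 2·(-3.0000-6.9282i) = 4.0000-20.7846i

DFT(2x + 2y) = 2·X + 2·Y = [0, 4.0000+20.7846i, -6.9284i, -20, 6.9284i, 4.0000-20.7846i]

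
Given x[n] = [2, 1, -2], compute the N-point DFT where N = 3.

X[k] = Σ(n=0 to 2) x[n] · ω_3^(nk)
where ω_3 = e^(-2πi/3)

Computing each X[k]:
X[0] = 1
X[1] = 2.5000-2.5981i
X[2] = 2.5000+2.5981i

X = [1, 2.5000-2.5981i, 2.5000+2.5981i]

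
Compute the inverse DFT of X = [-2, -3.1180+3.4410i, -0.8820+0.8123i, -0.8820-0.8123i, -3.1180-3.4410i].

x[n] = (1/5) Σ(k=0 to 4) X[k] · e^(2πikn/5)

Computing each x[n]:
x[0] = -2
x[1] = -2
x[2] = 0
x[3] = 1
x[4] = 1

x = [-2, -2, 0, 1, 1]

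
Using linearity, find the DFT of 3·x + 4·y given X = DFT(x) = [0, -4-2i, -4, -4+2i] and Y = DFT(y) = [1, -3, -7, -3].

By linearity: DFT(3x + 4y) = 3·DFT(x) + 4·DFT(y)
= 3·[0, -4-2i, -4, -4+2i] + 4·[1, -3, -7, -3]

Computing element-wise:
Z[0] = 3·(0) + 4·(1) = 4
Z[1] = 3·(-4-2i) + 4·(-3) = -24-6i
Z[2] = 3·(-4) + 4·(-7) = -40
Z[3] = 3·(-4+2i) + 4·(-3) = -24+6i

DFT(3x + 4y) = 3·X + 4·Y = [4, -24-6i, -40, -24+6i]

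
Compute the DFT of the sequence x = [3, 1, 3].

X[k] = Σ(n=0 to 2) x[n] · ω_3^(nk)
where ω_3 = e^(-2πi/3)

Computing each X[k]:
X[0] = 7
X[1] = 1.0000+1.7321i
X[2] = 1.0000-1.7321i

X = [7, 1.0000+1.7321i, 1.0000-1.7321i]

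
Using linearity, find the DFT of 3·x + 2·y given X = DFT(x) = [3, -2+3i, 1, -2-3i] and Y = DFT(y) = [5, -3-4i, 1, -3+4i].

By linearity: DFT(3x + 2y) = 3·DFT(x) + 2·DFT(y)
= 3·[3, -2+3i, 1, -2-3i] + 2·[5, -3-4i, 1, -3+4i]

Computing element-wise:
Z[0] = 3·(3) + 2·(5) = 19
Z[1] = 3·(-2+3i) + 2·(-3-4i) = -12+1i
Z[2] = 3·(1) + 2·(1) = 5
Z[3] = 3·(-2-3i) + 2·(-3+4i) = -12-1i

DFT(3x + 2y) = 3·X + 2·Y = [19, -12+1i, 5, -12-1i]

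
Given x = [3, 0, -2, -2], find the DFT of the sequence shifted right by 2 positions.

Time shift by 2: X_shifted[k] = ω_4^(2k) · X[k]
Shifted x = [-2, -2, 3, 0]

DFT(x[n-2]) = [-1, -5+2i, 3, -5-2i]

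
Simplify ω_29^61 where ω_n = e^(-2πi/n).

Since ω_29^29 = 1, powers reduce modulo 29.
61 mod 29 = 3
So ω_29^61 = ω_29^3 = e^(-2πi·3/29)

ω_29^61 = ω_29^3 = 0.7961-0.6052i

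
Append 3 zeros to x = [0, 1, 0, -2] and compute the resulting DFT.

Original 4-point DFT: [-1, -3i, 1, 3i]
Zero-padded 7-point DFT provides frequency interpolation.

DFT_7([x, 0, ...]) = [-1, 2.4254+0.0859i, -1.4695-2.5386i, -0.4559+1.5160i, -0.4559-1.5160i, -1.4695+2.5386i, 2.4254-0.0859i]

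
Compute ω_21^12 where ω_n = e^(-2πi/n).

ω_21^12 = e^(-2πi·12/21)
= cos(-2π·12/21) + i·sin(-2π·12/21)
= cos(-24π/21) + i·sin(-24π/21)

ω_21^12 = cos(-24π/21) + i·sin(-24π/21) = -0.9010+0.4339i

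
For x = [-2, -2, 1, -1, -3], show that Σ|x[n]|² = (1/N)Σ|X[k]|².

Time domain:
Σ|x[n]|² = |-2|² + |-2|² + |1|² + |-1|² + |-3|² = 19.0000

Frequency domain:
(1/5)Σ|X[k]|² = (1/5)(|-7|² + |-3.5451-2.1266i|² + |2.0451+1.3143i|² + |2.0451-1.3143i|² + |-3.5451+2.1266i|²) = (1/5)·95.0000 = 19.0000

Both sides agree, confirming Parseval's theorem.

Σ|x[n]|² = (1/N)Σ|X[k]|² = 19.0000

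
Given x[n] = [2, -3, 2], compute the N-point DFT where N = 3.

X[k] = Σ(n=0 to 2) x[n] · ω_3^(nk)
where ω_3 = e^(-2πi/3)

Computing each X[k]:
X[0] = 1
X[1] = 2.5000+4.3301i
X[2] = 2.5000-4.3301i

X = [1, 2.5000+4.3301i, 2.5000-4.3301i]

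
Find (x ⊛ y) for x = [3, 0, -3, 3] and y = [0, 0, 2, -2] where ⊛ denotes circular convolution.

(x ⊛ y)[n] = Σ(m=0 to 3) x[m] · y[(n-m) mod 4]

Computing each output sample:
(x ⊛ y)[0] = -6
(x ⊛ y)[1] = 12
(x ⊛ y)[2] = 0
(x ⊛ y)[3] = -6

x ⊛ y = [-6, 12, 0, -6]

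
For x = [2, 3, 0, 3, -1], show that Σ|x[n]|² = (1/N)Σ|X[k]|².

Time domain:
Σ|x[n]|² = |2|² + |3|² + |0|² + |3|² + |-1|² = 23.0000

Frequency domain:
(1/5)Σ|X[k]|² = (1/5)(|7|² + |0.1910-2.0409i|² + |1.3090-5.2043i|² + |1.3090+5.2043i|² + |0.1910+2.0409i|²) = (1/5)·115.0000 = 23.0000

Both sides agree, confirming Parseval's theorem.

Σ|x[n]|² = (1/N)Σ|X[k]|² = 23.0000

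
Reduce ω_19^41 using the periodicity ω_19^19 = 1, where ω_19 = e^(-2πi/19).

Since ω_19^19 = 1, powers reduce modulo 19.
41 mod 19 = 3
So ω_19^41 = ω_19^3 = e^(-2πi·3/19)

ω_19^41 = ω_19^3 = 0.5469-0.8372i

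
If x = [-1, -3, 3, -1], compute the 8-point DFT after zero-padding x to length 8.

Original 4-point DFT: [-2, -4+2i, 6, -4-2i]
Zero-padded 8-point DFT provides frequency interpolation.

DFT_8([x, 0, ...]) = [-2, -2.4142-0.1716i, -4+2i, 0.4142+5.8284i, 6, 0.4142-5.8284i, -4-2i, -2.4142+0.1716i]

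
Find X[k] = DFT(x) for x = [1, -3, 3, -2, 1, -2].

X[k] = Σ(n=0 to 5) x[n] · ω_6^(nk)
where ω_6 = e^(-2πi/6)

Computing each X[k]:
X[0] = -2
X[1] = -1.5000-0.8660i
X[2] = -0.5000+2.5981i
X[3] = 12
X[4] = -0.5000-2.5981i
X[5] = -1.5000+0.8660i

X = [-2, -1.5000-0.8660i, -0.5000+2.5981i, 12, -0.5000-2.5981i, -1.5000+0.8660i]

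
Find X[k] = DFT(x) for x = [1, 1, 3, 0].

X[k] = Σ(n=0 to 3) x[n] · ω_4^(nk)
where ω_4 = e^(-2πi/4)

Computing each X[k]:
X[0] = 5
X[1] = -2-1i
X[2] = 3
X[3] = -2+1i

X = [5, -2-1i, 3, -2+1i]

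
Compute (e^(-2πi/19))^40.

Since ω_19^19 = 1, powers reduce modulo 19.
40 mod 19 = 2
So ω_19^40 = ω_19^2 = e^(-2πi·2/19)

ω_19^40 = ω_19^2 = 0.7891-0.6142i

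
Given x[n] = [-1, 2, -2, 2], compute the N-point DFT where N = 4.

X[k] = Σ(n=0 to 3) x[n] · ω_4^(nk)
where ω_4 = e^(-2πi/4)

Computing each X[k]:
X[0] = 1
X[1] = 1
X[2] = -7
X[3] = 1

X = [1, 1, -7, 1]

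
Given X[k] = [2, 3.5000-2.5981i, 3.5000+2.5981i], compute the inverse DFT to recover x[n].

x[n] = (1/3) Σ(k=0 to 2) X[k] · e^(2πikn/3)

Computing each x[n]:
x[0] = 3
x[1] = 1
x[2] = -2

x = [3, 1, -2]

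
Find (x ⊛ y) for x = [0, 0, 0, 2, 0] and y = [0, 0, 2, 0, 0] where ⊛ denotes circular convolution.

(x ⊛ y)[n] = Σ(m=0 to 4) x[m] · y[(n-m) mod 5]

Computing each output sample:
(x ⊛ y)[0] = 4
(x ⊛ y)[1] = 0
(x ⊛ y)[2] = 0
(x ⊛ y)[3] = 0
(x ⊛ y)[4] = 0

x ⊛ y = [4, 0, 0, 0, 0]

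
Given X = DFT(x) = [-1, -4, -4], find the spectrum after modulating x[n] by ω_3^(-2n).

Modulation property: DFT(ω_3^(-2n)·x[n]) = X[(k-2) mod 3], so circularly shift X by 2 positions.

X[k-2] = [-4, -4, -1]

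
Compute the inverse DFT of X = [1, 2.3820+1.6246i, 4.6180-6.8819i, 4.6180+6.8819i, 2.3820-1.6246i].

x[n] = (1/5) Σ(k=0 to 4) X[k] · e^(2πikn/5)

Computing each x[n]:
x[0] = 3
x[1] = 0
x[2] = -3
x[3] = 3
x[4] = -2

x = [3, 0, -3, 3, -2]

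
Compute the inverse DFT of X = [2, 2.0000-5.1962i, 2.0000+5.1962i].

x[n] = (1/3) Σ(k=0 to 2) X[k] · e^(2πikn/3)

Computing each x[n]:
x[0] = 2
x[1] = 3
x[2] = -3

x = [2, 3, -3]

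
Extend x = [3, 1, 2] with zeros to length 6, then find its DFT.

Original 3-point DFT: [6, 1.5000+0.8660i, 1.5000-0.8660i]
Zero-padded 6-point DFT provides frequency interpolation.

DFT_6([x, 0, ...]) = [6, 2.5000-2.5981i, 1.5000+0.8660i, 4, 1.5000-0.8660i, 2.5000+2.5981i]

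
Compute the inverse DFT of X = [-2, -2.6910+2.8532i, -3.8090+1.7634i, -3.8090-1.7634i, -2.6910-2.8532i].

x[n] = (1/5) Σ(k=0 to 4) X[k] · e^(2πikn/5)

Computing each x[n]:
x[0] = -3
x[1] = -1
x[2] = 0
x[3] = 0
x[4] = 2

x = [-3, -1, 0, 0, 2]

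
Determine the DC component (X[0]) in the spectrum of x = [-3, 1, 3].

X[0] = Σ(n=0 to 2) x[n] · ω_3^0 = Σ x[n]
= (-3) + (1) + (3)

X[0] = 1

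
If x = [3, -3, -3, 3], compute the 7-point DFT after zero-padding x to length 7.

Original 4-point DFT: [0, 6+6i, 0, 6-6i]
Zero-padded 7-point DFT provides frequency interpolation.

DFT_7([x, 0, ...]) = [0, -0.9058+3.9686i, 8.2409+3.9686i, 3.1649-3.9686i, 3.1649+3.9686i, 8.2409-3.9686i, -0.9058-3.9686i]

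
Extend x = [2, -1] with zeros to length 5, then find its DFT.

Original 2-point DFT: [1, 3]
Zero-padded 5-point DFT provides frequency interpolation.

DFT_5([x, 0, ...]) = [1, 1.6910+0.9511i, 2.8090+0.5878i, 2.8090-0.5878i, 1.6910-0.9511i]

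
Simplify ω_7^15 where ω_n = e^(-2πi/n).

Since ω_7^7 = 1, powers reduce modulo 7.
15 mod 7 = 1
So ω_7^15 = ω_7^1 = e^(-2πi·1/7)

ω_7^15 = ω_7^1 = 0.6235-0.7818i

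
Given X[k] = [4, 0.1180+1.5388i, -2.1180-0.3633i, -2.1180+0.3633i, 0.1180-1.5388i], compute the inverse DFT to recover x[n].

x[n] = (1/5) Σ(k=0 to 4) X[k] · e^(2πikn/5)

Computing each x[n]:
x[0] = 0
x[1] = 1
x[2] = 0
x[3] = 1
x[4] = 2

x = [0, 1, 0, 1, 2]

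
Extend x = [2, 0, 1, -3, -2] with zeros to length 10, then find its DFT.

Original 5-point DFT: [-2, 3.0000-4.2533i, 3.0000+2.6287i, 3.0000-2.6287i, 3.0000+4.2533i]
Zero-padded 10-point DFT provides frequency interpolation.

DFT_10([x, 0, ...]) = [-2, 4.8541+3.0777i, 3.0000-4.2533i, -1.8541+0.7265i, 3.0000+2.6287i, 4, 3.0000-2.6287i, -1.8541-0.7265i, 3.0000+4.2533i, 4.8541-3.0777i]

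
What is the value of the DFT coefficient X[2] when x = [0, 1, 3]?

X[2] = Σ(n=0 to 2) x[n] · ω_3^(2n) where ω_3 = e^(-2πi/3)
= (0)·ω_3^0 + (1)·ω_3^2 + (3)·ω_3^4

X[2] = -2.0000-1.7321i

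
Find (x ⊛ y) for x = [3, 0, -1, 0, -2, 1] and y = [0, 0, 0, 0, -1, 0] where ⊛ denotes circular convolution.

(x ⊛ y)[n] = Σ(m=0 to 5) x[m] · y[(n-m) mod 6]

Computing each output sample:
(x ⊛ y)[0] = 1
(x ⊛ y)[1] = 0
(x ⊛ y)[2] = 2
(x ⊛ y)[3] = -1
(x ⊛ y)[4] = -3
(x ⊛ y)[5] = 0

x ⊛ y = [1, 0, 2, -1, -3, 0]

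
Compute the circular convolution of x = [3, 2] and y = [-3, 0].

(x ⊛ y)[n] = Σ(m=0 to 1) x[m] · y[(n-m) mod 2]

Computing each output sample:
(x ⊛ y)[0] = -9
(x ⊛ y)[1] = -6

x ⊛ y = [-9, -6]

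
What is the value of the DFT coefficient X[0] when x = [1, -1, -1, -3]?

X[0] = Σ(n=0 to 3) x[n] · ω_4^0 = Σ x[n]
= (1) + (-1) + (-1) + (-3)

X[0] = -4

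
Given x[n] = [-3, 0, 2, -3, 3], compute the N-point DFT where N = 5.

X[k] = Σ(n=0 to 4) x[n] · ω_5^(nk)
where ω_5 = e^(-2πi/5)

Computing each X[k]:
X[0] = -1
X[1] = -1.2639-0.0858i
X[2] = -5.7361+6.5186i
X[3] = -5.7361-6.5186i
X[4] = -1.2639+0.0858i

X = [-1, -1.2639-0.0858i, -5.7361+6.5186i, -5.7361-6.5186i, -1.2639+0.0858i]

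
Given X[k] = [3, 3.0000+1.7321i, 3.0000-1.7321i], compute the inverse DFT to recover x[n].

x[n] = (1/3) Σ(k=0 to 2) X[k] · e^(2πikn/3)

Computing each x[n]:
x[0] = 3
x[1] = -1
x[2] = 1

x = [3, -1, 1]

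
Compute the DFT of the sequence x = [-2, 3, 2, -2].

X[k] = Σ(n=0 to 3) x[n] · ω_4^(nk)
where ω_4 = e^(-2πi/4)

Computing each X[k]:
X[0] = 1
X[1] = -4-5i
X[2] = -1
X[3] = -4+5i

X = [1, -4-5i, -1, -4+5i]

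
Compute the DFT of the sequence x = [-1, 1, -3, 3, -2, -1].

X[k] = Σ(n=0 to 5) x[n] · ω_6^(nk)
where ω_6 = e^(-2πi/6)

Computing each X[k]:
X[0] = -3
X[1] = -1.5000-0.8660i
X[2] = 4.5000-2.5981i
X[3] = -9
X[4] = 4.5000+2.5981i
X[5] = -1.5000+0.8660i

X = [-3, -1.5000-0.8660i, 4.5000-2.5981i, -9, 4.5000+2.5981i, -1.5000+0.8660i]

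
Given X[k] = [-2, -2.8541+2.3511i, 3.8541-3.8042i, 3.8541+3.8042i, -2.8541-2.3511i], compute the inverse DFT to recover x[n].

x[n] = (1/5) Σ(k=0 to 4) X[k] · e^(2πikn/5)

Computing each x[n]:
x[0] = 0
x[1] = -2
x[2] = -1
x[3] = 3
x[4] = -2

x = [0, -2, -1, 3, -2]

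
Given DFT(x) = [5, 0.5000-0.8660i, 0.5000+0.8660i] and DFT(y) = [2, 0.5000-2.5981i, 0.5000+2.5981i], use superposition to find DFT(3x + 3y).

By linearity: DFT(3x + 3y) = 3·DFT(x) + 3·DFT(y)
= 3·[5, 0.5000-0.8660i, 0.5000+0.8660i] + 3·[2, 0.5000-2.5981i, 0.5000+2.5981i]

Computing element-wise:
Z[0] = 3·(5) + 3·(2) = 21
Z[1] = 3·(0.5000-0.8660i) + 3·(0.5000-2.5981i) = 3.0000-10.3923i
Z[2] = 3·(0.5000+0.8660i) + 3·(0.5000+2.5981i) = 3.0000+10.3923i

DFT(3x + 3y) = 3·X + 3·Y = [21, 3.0000-10.3923i, 3.0000+10.3923i]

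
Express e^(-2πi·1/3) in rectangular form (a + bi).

ω_3^1 = e^(-2πi·1/3)
= cos(-2π·1/3) + i·sin(-2π·1/3)
= cos(-2π/3) + i·sin(-2π/3)

ω_3^1 = cos(-2π/3) + i·sin(-2π/3) = -0.5000-0.8660i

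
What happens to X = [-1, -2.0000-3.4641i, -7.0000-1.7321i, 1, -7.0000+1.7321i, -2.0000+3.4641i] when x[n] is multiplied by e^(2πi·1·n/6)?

Modulation property: DFT(ω_6^(-1n)·x[n]) = X[(k-1) mod 6], so circularly shift X by 1 positions.

X[k-1] = [-2.0000+3.4641i, -1, -2.0000-3.4641i, -7.0000-1.7321i, 1, -7.0000+1.7321i]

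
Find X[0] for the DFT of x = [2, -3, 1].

X[0] = Σ(n=0 to 2) x[n] · ω_3^0 = Σ x[n]
= (2) + (-3) + (1)

X[0] = 0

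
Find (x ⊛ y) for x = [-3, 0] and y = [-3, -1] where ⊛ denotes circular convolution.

(x ⊛ y)[n] = Σ(m=0 to 1) x[m] · y[(n-m) mod 2]

Computing each output sample:
(x ⊛ y)[0] = 9
(x ⊛ y)[1] = 3

x ⊛ y = [9, 3]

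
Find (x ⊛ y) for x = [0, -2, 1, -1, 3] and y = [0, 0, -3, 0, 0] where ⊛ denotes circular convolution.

(x ⊛ y)[n] = Σ(m=0 to 4) x[m] · y[(n-m) mod 5]

Computing each output sample:
(x ⊛ y)[0] = 3
(x ⊛ y)[1] = -9
(x ⊛ y)[2] = 0
(x ⊛ y)[3] = 6
(x ⊛ y)[4] = -3

x ⊛ y = [3, -9, 0, 6, -3]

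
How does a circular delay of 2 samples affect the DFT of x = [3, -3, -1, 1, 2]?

Time shift by 2: X_shifted[k] = ω_5^(2k) · X[k]
Shifted x = [1, 2, 3, -3, -1]

DFT(x[n-2]) = [2, 1.3090-6.3799i, 0.1910+3.9430i, 0.1910-3.9430i, 1.3090+6.3799i]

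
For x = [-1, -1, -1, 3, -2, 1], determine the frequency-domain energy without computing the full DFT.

Parseval: Σ|x[n]|² = (1/N)Σ|X[k]|², so Σ|X[k]|² = N·Σ|x[n]|² = 6·17.0000

Σ|X[k]|² = N·Σ|x[n]|² = 6·17.0000 = 102.0000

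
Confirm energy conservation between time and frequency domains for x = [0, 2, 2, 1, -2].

Time domain:
Σ|x[n]|² = |0|² + |2|² + |2|² + |1|² + |-2|² = 13.0000

Frequency domain:
(1/5)Σ|X[k]|² = (1/5)(|3|² + |-2.4271-4.3920i|² + |0.9271-1.4001i|² + |0.9271+1.4001i|² + |-2.4271+4.3920i|²) = (1/5)·65.0000 = 13.0000

Both sides agree, confirming Parseval's theorem.

Σ|x[n]|² = (1/N)Σ|X[k]|² = 13.0000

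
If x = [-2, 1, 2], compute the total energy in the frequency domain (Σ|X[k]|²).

Parseval: Σ|x[n]|² = (1/N)Σ|X[k]|², so Σ|X[k]|² = N·Σ|x[n]|² = 3·9.0000

Σ|X[k]|² = N·Σ|x[n]|² = 3·9.0000 = 27.0000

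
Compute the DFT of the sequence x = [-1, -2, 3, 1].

X[k] = Σ(n=0 to 3) x[n] · ω_4^(nk)
where ω_4 = e^(-2πi/4)

Computing each X[k]:
X[0] = 1
X[1] = -4+3i
X[2] = 3
X[3] = -4-3i

X = [1, -4+3i, 3, -4-3i]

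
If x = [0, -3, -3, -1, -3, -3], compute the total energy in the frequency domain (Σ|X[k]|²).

Parseval: Σ|x[n]|² = (1/N)Σ|X[k]|², so Σ|X[k]|² = N·Σ|x[n]|² = 6·37.0000

Σ|X[k]|² = N·Σ|x[n]|² = 6·37.0000 = 222.0000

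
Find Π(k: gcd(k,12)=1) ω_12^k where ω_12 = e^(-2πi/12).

The primitive 12th roots of unity are ω_12^k for k coprime to 12: k ∈ {1, 5, 7, 11}
Their product equals the constant term of the cyclotomic polynomial Φ_12(x) up to sign.
For n ≥ 3, the product of all primitive nth roots of unity is 1. (For n=1 it is 1; for n=2 it is -1.)

1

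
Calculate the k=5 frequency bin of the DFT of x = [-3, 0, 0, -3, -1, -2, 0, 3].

X[5] = Σ(n=0 to 7) x[n] · ω_8^(5n) where ω_8 = e^(-2πi/8)
= (-3)·ω_8^0 + (0)·ω_8^5 + (0)·ω_8^10 + (-3)·ω_8^15 + (-1)·ω_8^20 + (-2)·ω_8^25 + (0)·ω_8^30 + (3)·ω_8^35

X[5] = -7.6569-2.8284i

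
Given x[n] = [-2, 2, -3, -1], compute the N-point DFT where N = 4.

X[k] = Σ(n=0 to 3) x[n] · ω_4^(nk)
where ω_4 = e^(-2πi/4)

Computing each X[k]:
X[0] = -4
X[1] = 1-3i
X[2] = -6
X[3] = 1+3i

X = [-4, 1-3i, -6, 1+3i]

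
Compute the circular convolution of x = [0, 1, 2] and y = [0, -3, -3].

(x ⊛ y)[n] = Σ(m=0 to 2) x[m] · y[(n-m) mod 3]

Computing each output sample:
(x ⊛ y)[0] = -9
(x ⊛ y)[1] = -6
(x ⊛ y)[2] = -3

x ⊛ y = [-9, -6, -3]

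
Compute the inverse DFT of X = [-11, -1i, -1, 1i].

x[n] = (1/4) Σ(k=0 to 3) X[k] · e^(2πikn/4)

Computing each x[n]:
x[0] = -3
x[1] = -2
x[2] = -3
x[3] = -3

x = [-3, -2, -3, -3]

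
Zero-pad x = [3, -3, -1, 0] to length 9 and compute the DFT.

Original 4-point DFT: [-1, 4+3i, 5, 4-3i]
Zero-padded 9-point DFT provides frequency interpolation.

DFT_9([x, 0, ...]) = [-1, 0.5282+2.9132i, 3.4187+3.2964i, 5.0000+1.7321i, 5.0530+0.3833i, 5.0530-0.3833i, 5.0000-1.7321i, 3.4187-3.2964i, 0.5282-2.9132i]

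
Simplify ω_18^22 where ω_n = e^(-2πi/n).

Since ω_18^18 = 1, powers reduce modulo 18.
22 mod 18 = 4
So ω_18^22 = ω_18^4 = e^(-2πi·4/18)

ω_18^22 = ω_18^4 = 0.1736-0.9848i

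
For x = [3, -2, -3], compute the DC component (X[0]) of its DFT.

X[0] = Σ(n=0 to 2) x[n] · ω_3^0 = Σ x[n]
= (3) + (-2) + (-3)

X[0] = -2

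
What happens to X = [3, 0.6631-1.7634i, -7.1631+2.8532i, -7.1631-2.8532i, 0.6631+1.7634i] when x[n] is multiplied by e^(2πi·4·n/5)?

Modulation property: DFT(ω_5^(-4n)·x[n]) = X[(k-4) mod 5], so circularly shift X by 4 positions.

X[k-4] = [0.6631-1.7634i, -7.1631+2.8532i, -7.1631-2.8532i, 0.6631+1.7634i, 3]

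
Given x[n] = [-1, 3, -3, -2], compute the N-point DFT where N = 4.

X[k] = Σ(n=0 to 3) x[n] · ω_4^(nk)
where ω_4 = e^(-2πi/4)

Computing each X[k]:
X[0] = -3
X[1] = 2-5i
X[2] = -5
X[3] = 2+5i

X = [-3, 2-5i, -5, 2+5i]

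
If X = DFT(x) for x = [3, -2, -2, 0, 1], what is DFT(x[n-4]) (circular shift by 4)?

Time shift by 4: X_shifted[k] = ω_5^(4k) · X[k]
Shifted x = [-2, -2, 0, 1, 3]

DFT(x[n-4]) = [0, -2.5000+5.3431i, -2.5000+1.9879i, -2.5000-1.9879i, -2.5000-5.3431i]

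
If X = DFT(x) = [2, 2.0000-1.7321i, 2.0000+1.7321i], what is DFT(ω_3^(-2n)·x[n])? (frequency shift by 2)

Modulation property: DFT(ω_3^(-2n)·x[n]) = X[(k-2) mod 3], so circularly shift X by 2 positions.

X[k-2] = [2.0000-1.7321i, 2.0000+1.7321i, 2]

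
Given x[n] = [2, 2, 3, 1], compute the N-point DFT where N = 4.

X[k] = Σ(n=0 to 3) x[n] · ω_4^(nk)
where ω_4 = e^(-2πi/4)

Computing each X[k]:
X[0] = 8
X[1] = -1-1i
X[2] = 2
X[3] = -1+1i

X = [8, -1-1i, 2, -1+1i]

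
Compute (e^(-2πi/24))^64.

Since ω_24^24 = 1, powers reduce modulo 24.
64 mod 24 = 16
So ω_24^64 = ω_24^16 = e^(-2πi·16/24)

ω_24^64 = ω_24^16 = -0.5000+0.8660i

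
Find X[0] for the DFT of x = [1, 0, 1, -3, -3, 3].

X[0] = Σ(n=0 to 5) x[n] · ω_6^0 = Σ x[n]
= (1) + (0) + (1) + (-3) + (-3) + (3)

X[0] = -1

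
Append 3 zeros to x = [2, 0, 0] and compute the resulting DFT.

Original 3-point DFT: [2, 2, 2]
Zero-padded 6-point DFT provides frequency interpolation.

DFT_6([x, 0, ...]) = [2, 2, 2, 2, 2, 2]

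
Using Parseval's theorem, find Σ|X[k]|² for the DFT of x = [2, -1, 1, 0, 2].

Parseval: Σ|x[n]|² = (1/N)Σ|X[k]|², so Σ|X[k]|² = N·Σ|x[n]|² = 5·10.0000

Σ|X[k]|² = N·Σ|x[n]|² = 5·10.0000 = 50.0000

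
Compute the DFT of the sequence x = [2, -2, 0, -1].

X[k] = Σ(n=0 to 3) x[n] · ω_4^(nk)
where ω_4 = e^(-2πi/4)

Computing each X[k]:
X[0] = -1
X[1] = 2+1i
X[2] = 5
X[3] = 2-1i

X = [-1, 2+1i, 5, 2-1i]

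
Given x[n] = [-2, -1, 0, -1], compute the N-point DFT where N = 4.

X[k] = Σ(n=0 to 3) x[n] · ω_4^(nk)
where ω_4 = e^(-2πi/4)

Computing each X[k]:
X[0] = -4
X[1] = -2
X[2] = 0
X[3] = -2

X = [-4, -2, 0, -2]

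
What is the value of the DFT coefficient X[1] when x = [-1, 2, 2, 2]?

X[1] = Σ(n=0 to 3) x[n] · ω_4^(1n) where ω_4 = e^(-2πi/4)
= (-1)·ω_4^0 + (2)·ω_4^1 + (2)·ω_4^2 + (2)·ω_4^3

X[1] = -3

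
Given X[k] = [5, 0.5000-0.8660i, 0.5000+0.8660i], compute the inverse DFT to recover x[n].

x[n] = (1/3) Σ(k=0 to 2) X[k] · e^(2πikn/3)

Computing each x[n]:
x[0] = 2
x[1] = 2
x[2] = 1

x = [2, 2, 1]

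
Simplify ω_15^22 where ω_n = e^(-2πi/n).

Since ω_15^15 = 1, powers reduce modulo 15.
22 mod 15 = 7
So ω_15^22 = ω_15^7 = e^(-2πi·7/15)

ω_15^22 = ω_15^7 = -0.9781-0.2079i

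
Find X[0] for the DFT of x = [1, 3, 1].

X[0] = Σ(n=0 to 2) x[n] · ω_3^0 = Σ x[n]
= (1) + (3) + (1)

X[0] = 5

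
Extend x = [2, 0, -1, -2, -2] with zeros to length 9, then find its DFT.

Original 5-point DFT: [-3, 3.8090-2.4899i, 2.6910-0.2245i, 2.6910+0.2245i, 3.8090+2.4899i]
Zero-padded 9-point DFT provides frequency interpolation.

DFT_9([x, 0, ...]) = [-3, 4.7057+3.4009i, 2.4076-2.6756i, 1.5000+0.8660i, 1.8867-0.8804i, 1.8867+0.8804i, 1.5000-0.8660i, 2.4076+2.6756i, 4.7057-3.4009i]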